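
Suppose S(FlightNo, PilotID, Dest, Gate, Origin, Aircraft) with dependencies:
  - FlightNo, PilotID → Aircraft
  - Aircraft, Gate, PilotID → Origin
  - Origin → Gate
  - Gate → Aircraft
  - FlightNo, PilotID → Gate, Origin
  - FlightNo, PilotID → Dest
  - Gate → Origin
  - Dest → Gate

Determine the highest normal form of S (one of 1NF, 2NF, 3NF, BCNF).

2NF

Candidate key: {FlightNo, PilotID}. Prime attributes: {FlightNo, PilotID}.
Aircraft, Gate, PilotID → Origin breaks BCNF: {Aircraft, Gate, PilotID}⁺ = {Aircraft, Gate, Origin, PilotID}, so {Aircraft, Gate, PilotID} is not a superkey.
Aircraft, Gate, PilotID → Origin determines the non-prime attribute {Origin} from a non-superkey — 3NF is violated.
No non-prime attribute depends on a proper subset of any candidate key, so 2NF holds.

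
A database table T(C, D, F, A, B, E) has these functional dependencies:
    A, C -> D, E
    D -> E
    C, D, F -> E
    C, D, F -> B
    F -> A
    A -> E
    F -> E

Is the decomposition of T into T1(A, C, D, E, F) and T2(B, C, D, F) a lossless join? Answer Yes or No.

Yes

The shared attributes are {C, D, F} and {C, D, F}⁺ = {A, B, C, D, E, F}.
Since T1 ⊆ {A, B, C, D, E, F}, the intersection is a superkey of T1; the decomposition is lossless.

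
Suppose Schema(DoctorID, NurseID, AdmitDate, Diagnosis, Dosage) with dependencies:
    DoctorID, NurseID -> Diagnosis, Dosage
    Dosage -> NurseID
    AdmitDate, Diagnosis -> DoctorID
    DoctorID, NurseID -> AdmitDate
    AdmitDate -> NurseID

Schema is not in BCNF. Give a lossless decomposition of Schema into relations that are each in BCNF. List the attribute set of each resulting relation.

Candidate keys of the original relation: {AdmitDate, Diagnosis}, {AdmitDate, DoctorID}, {DoctorID, Dosage}, {DoctorID, NurseID}.
In {AdmitDate, Diagnosis, DoctorID, Dosage, NurseID}, {Dosage} is not a superkey ({Dosage}⁺ restricted to this set is {Dosage, NurseID}), so split on Dosage -> NurseID into {Dosage, NurseID} and {AdmitDate, Diagnosis, DoctorID, Dosage}.
{Dosage, NurseID} is in BCNF.
{AdmitDate, Diagnosis, DoctorID, Dosage} is in BCNF.

{AdmitDate, Diagnosis, DoctorID, Dosage}; {Dosage, NurseID}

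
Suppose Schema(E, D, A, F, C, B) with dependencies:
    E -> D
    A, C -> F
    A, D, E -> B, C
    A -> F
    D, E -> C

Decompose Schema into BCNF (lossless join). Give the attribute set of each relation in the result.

{A, B, E}; {A, F}; {C, D, E}

Candidate key of the original relation: {A, E}.
Within {A, B, C, D, E, F}: {E}⁺ ∩ {A, B, C, D, E, F} = {C, D, E}, not the whole set, so E -> C, D violates BCNF; decompose into {C, D, E} and {A, B, E, F}.
{C, D, E} has no BCNF violation.
Within {A, B, E, F}: {A}⁺ ∩ {A, B, E, F} = {A, F}, not the whole set, so A -> F violates BCNF; decompose into {A, F} and {A, B, E}.
{A, F} has no BCNF violation.
{A, B, E} has no BCNF violation.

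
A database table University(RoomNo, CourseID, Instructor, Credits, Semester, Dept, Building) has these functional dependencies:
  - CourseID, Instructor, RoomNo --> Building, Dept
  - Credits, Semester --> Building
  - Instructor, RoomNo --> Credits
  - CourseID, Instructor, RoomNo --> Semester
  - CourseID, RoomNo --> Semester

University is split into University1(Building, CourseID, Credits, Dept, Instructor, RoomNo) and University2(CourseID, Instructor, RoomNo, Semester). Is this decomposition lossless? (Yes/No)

Yes

The shared attributes are {CourseID, Instructor, RoomNo} and {CourseID, Instructor, RoomNo}⁺ = {Building, CourseID, Credits, Dept, Instructor, RoomNo, Semester}.
This includes all of University1, so the common attributes are a superkey of University1 — the join is lossless.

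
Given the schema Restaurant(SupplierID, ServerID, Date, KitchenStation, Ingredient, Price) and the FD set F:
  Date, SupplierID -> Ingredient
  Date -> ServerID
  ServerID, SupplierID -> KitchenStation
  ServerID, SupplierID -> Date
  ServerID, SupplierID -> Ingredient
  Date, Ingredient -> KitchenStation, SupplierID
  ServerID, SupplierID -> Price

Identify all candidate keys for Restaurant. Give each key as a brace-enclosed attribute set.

{Date, Ingredient} is a candidate key since {Date, Ingredient}⁺ = {Date, Ingredient, KitchenStation, Price, ServerID, SupplierID} covers every attribute.
{Date, SupplierID} is a candidate key since {Date, SupplierID}⁺ = {Date, Ingredient, KitchenStation, Price, ServerID, SupplierID} covers every attribute.
{ServerID, SupplierID} is a candidate key since {ServerID, SupplierID}⁺ = {Date, Ingredient, KitchenStation, Price, ServerID, SupplierID} covers every attribute.
These are minimal and exhaustive — every other superkey contains one of them.

{Date, Ingredient}, {Date, SupplierID}, {ServerID, SupplierID}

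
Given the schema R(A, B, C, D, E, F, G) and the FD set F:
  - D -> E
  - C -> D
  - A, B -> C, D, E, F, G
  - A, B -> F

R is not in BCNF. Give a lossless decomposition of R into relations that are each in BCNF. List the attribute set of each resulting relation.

Candidate key of the original relation: {A, B}.
{A, B, C, D, E, F, G}: {D} determines {D, E} here but is not a superkey — split on D -> E, giving {D, E} and {A, B, C, D, F, G}.
{D, E} has no BCNF violation.
{A, B, C, D, F, G}: {C} determines {C, D} here but is not a superkey — split on C -> D, giving {C, D} and {A, B, C, F, G}.
{C, D} has no BCNF violation.
{A, B, C, F, G} has no BCNF violation.

{A, B, C, F, G}; {C, D}; {D, E}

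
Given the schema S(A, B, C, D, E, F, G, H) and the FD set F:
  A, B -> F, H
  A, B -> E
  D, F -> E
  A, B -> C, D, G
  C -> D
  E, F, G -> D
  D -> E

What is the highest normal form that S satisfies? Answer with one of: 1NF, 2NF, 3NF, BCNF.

2NF

Candidate key: {A, B}. Prime attributes: {A, B}.
For D, F -> E we have {D, F}⁺ = {D, E, F}; {D, F} is not a superkey, so BCNF fails.
Because {E} is non-prime and the left side of D, F -> E is not a superkey, the relation is not in 3NF.
No non-prime attribute depends on a proper subset of any candidate key, so 2NF holds.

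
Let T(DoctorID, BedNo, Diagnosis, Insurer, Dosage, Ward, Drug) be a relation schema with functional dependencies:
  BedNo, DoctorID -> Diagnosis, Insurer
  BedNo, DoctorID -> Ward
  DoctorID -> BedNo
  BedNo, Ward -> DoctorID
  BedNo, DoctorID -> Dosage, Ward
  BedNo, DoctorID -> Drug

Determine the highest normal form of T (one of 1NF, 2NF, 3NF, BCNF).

BCNF

Candidate keys: {BedNo, Ward}, {DoctorID}. Prime attributes: {BedNo, DoctorID, Ward}.
The left-hand side of every FD is a superkey, so BCNF is satisfied.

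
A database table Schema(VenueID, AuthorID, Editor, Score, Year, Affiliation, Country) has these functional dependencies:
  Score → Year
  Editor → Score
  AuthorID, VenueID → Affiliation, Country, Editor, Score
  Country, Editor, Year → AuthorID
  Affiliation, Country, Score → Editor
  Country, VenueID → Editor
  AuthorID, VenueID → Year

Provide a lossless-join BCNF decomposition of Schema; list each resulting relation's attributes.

{Affiliation, Country, Editor, VenueID}; {AuthorID, Country, Editor}; {Editor, Score}; {Score, Year}

Candidate keys of the original relation: {AuthorID, VenueID}, {Country, VenueID}.
{Affiliation, AuthorID, Country, Editor, Score, VenueID, Year}: {Score} determines {Score, Year} here but is not a superkey — split on Score → Year, giving {Score, Year} and {Affiliation, AuthorID, Country, Editor, Score, VenueID}.
{Score, Year} is in BCNF.
{Affiliation, AuthorID, Country, Editor, Score, VenueID}: {Editor} determines {Editor, Score} here but is not a superkey — split on Editor → Score, giving {Editor, Score} and {Affiliation, AuthorID, Country, Editor, VenueID}.
{Editor, Score} is in BCNF.
{Affiliation, AuthorID, Country, Editor, VenueID}: {Country, Editor} determines {AuthorID, Country, Editor} here but is not a superkey — split on Country, Editor → AuthorID, giving {AuthorID, Country, Editor} and {Affiliation, Country, Editor, VenueID}.
{AuthorID, Country, Editor} is in BCNF.
{Affiliation, Country, Editor, VenueID} is in BCNF.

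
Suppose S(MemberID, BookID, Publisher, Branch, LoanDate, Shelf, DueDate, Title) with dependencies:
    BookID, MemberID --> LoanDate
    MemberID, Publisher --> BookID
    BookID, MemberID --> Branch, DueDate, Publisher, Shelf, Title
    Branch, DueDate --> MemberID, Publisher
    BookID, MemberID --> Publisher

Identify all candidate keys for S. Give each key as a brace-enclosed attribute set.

{BookID, MemberID} is a candidate key since {BookID, MemberID}⁺ = {BookID, Branch, DueDate, LoanDate, MemberID, Publisher, Shelf, Title} covers every attribute.
{Branch, DueDate} is a candidate key since {Branch, DueDate}⁺ = {BookID, Branch, DueDate, LoanDate, MemberID, Publisher, Shelf, Title} covers every attribute.
{MemberID, Publisher} is a candidate key since {MemberID, Publisher}⁺ = {BookID, Branch, DueDate, LoanDate, MemberID, Publisher, Shelf, Title} covers every attribute.
Any other superkey properly contains one of these, so there are no further candidate keys.

{BookID, MemberID}, {Branch, DueDate}, {MemberID, Publisher}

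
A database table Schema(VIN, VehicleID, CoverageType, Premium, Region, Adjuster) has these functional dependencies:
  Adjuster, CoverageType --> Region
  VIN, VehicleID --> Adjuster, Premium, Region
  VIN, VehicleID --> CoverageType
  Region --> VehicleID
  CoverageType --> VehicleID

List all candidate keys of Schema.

{CoverageType, VIN}, {Region, VIN}, {VIN, VehicleID}

No FD produces {VIN}, so it must be in every candidate key.
{CoverageType, VIN}⁺ = {Adjuster, CoverageType, Premium, Region, VIN, VehicleID}, which is every attribute, so {CoverageType, VIN} is a candidate key.
{Region, VIN}⁺ = {Adjuster, CoverageType, Premium, Region, VIN, VehicleID}, which is every attribute, so {Region, VIN} is a candidate key.
{VIN, VehicleID}⁺ = {Adjuster, CoverageType, Premium, Region, VIN, VehicleID}, which is every attribute, so {VIN, VehicleID} is a candidate key.
No proper subset of any of these is a key, and no other minimal superkey exists.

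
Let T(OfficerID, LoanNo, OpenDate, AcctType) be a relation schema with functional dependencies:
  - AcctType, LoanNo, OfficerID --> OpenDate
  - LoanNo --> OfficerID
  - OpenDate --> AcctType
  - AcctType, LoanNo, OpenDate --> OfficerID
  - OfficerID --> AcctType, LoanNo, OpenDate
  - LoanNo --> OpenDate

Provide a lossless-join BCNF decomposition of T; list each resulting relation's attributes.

Candidate keys of the original relation: {LoanNo}, {OfficerID}.
In {AcctType, LoanNo, OfficerID, OpenDate}, {OpenDate} is not a superkey ({OpenDate}⁺ restricted to this set is {AcctType, OpenDate}), so split on OpenDate --> AcctType into {AcctType, OpenDate} and {LoanNo, OfficerID, OpenDate}.
{AcctType, OpenDate} is in BCNF.
{LoanNo, OfficerID, OpenDate} is in BCNF.

{AcctType, OpenDate}; {LoanNo, OfficerID, OpenDate}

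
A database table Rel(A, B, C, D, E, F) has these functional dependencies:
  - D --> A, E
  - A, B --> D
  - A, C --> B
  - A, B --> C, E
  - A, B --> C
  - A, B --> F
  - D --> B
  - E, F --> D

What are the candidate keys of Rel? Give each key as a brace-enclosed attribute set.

{A, B}, {A, C}, {D}, {E, F}

{D}⁺ = {A, B, C, D, E, F} — all of the relation — so {D} is a candidate key.
{A, B}⁺ = {A, B, C, D, E, F} — all of the relation — so {A, B} is a candidate key.
{A, C}⁺ = {A, B, C, D, E, F} — all of the relation — so {A, C} is a candidate key.
{E, F}⁺ = {A, B, C, D, E, F} — all of the relation — so {E, F} is a candidate key.
These are minimal and exhaustive — every other superkey contains one of them.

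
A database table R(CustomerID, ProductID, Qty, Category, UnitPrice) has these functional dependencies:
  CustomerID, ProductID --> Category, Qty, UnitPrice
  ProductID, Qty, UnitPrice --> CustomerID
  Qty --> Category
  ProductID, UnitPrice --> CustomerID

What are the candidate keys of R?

Attributes never on any right-hand side: {ProductID} — every candidate key must contain it.
{CustomerID, ProductID}⁺ = {Category, CustomerID, ProductID, Qty, UnitPrice}, which is every attribute, so {CustomerID, ProductID} is a candidate key.
{ProductID, UnitPrice}⁺ = {Category, CustomerID, ProductID, Qty, UnitPrice}, which is every attribute, so {ProductID, UnitPrice} is a candidate key.
No proper subset of any of these is a key, and no other minimal superkey exists.

{CustomerID, ProductID}, {ProductID, UnitPrice}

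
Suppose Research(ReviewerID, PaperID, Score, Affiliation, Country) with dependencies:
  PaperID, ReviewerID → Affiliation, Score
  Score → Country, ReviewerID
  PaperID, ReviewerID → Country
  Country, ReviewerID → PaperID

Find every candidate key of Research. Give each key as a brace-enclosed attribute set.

{Country, ReviewerID}, {PaperID, ReviewerID}, {Score}

Closure of {Score} is {Affiliation, Country, PaperID, ReviewerID, Score}, the whole schema; {Score} is a candidate key.
Closure of {Country, ReviewerID} is {Affiliation, Country, PaperID, ReviewerID, Score}, the whole schema; {Country, ReviewerID} is a candidate key.
Closure of {PaperID, ReviewerID} is {Affiliation, Country, PaperID, ReviewerID, Score}, the whole schema; {PaperID, ReviewerID} is a candidate key.
These are minimal and exhaustive — every other superkey contains one of them.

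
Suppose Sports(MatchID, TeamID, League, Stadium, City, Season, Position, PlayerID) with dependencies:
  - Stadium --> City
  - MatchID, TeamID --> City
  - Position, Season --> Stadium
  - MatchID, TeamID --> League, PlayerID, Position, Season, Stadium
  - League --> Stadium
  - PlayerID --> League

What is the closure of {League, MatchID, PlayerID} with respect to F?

{City, League, MatchID, PlayerID, Stadium}

Start with {League, MatchID, PlayerID}.
League --> Stadium applies; add {Stadium} → now {League, MatchID, PlayerID, Stadium}.
Stadium --> City applies; add {City} → now {City, League, MatchID, PlayerID, Stadium}.
No further FD applies.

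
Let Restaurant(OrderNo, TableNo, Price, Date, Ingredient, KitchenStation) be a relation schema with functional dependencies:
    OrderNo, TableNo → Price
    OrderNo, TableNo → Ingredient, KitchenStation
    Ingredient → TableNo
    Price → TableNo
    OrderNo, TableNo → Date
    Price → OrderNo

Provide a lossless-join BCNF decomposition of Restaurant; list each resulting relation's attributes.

{Date, Ingredient, KitchenStation, OrderNo, Price}; {Ingredient, TableNo}

Candidate keys of the original relation: {Ingredient, OrderNo}, {OrderNo, TableNo}, {Price}.
{Date, Ingredient, KitchenStation, OrderNo, Price, TableNo}: {Ingredient} determines {Ingredient, TableNo} here but is not a superkey — split on Ingredient → TableNo, giving {Ingredient, TableNo} and {Date, Ingredient, KitchenStation, OrderNo, Price}.
{Ingredient, TableNo} has no BCNF violation.
{Date, Ingredient, KitchenStation, OrderNo, Price} has no BCNF violation.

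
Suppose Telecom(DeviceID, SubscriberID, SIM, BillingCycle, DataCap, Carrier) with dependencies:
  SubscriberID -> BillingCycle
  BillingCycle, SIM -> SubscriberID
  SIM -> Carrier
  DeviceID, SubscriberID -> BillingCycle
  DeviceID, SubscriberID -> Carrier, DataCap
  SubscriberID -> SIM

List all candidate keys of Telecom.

Attributes never on any right-hand side: {DeviceID} — every candidate key must contain it.
Closure of {DeviceID, SubscriberID} is {BillingCycle, Carrier, DataCap, DeviceID, SIM, SubscriberID}, the whole schema; {DeviceID, SubscriberID} is a candidate key.
Closure of {BillingCycle, DeviceID, SIM} is {BillingCycle, Carrier, DataCap, DeviceID, SIM, SubscriberID}, the whole schema; {BillingCycle, DeviceID, SIM} is a candidate key.
Any other superkey properly contains one of these, so there are no further candidate keys.

{BillingCycle, DeviceID, SIM}, {DeviceID, SubscriberID}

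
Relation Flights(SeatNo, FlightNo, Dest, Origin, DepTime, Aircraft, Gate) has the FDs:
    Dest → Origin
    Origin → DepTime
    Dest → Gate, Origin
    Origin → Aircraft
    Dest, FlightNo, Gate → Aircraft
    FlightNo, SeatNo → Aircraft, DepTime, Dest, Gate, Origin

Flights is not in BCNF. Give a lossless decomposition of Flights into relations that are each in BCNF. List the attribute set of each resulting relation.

Candidate key of the original relation: {FlightNo, SeatNo}.
Within {Aircraft, DepTime, Dest, FlightNo, Gate, Origin, SeatNo}: {Dest}⁺ ∩ {Aircraft, DepTime, Dest, FlightNo, Gate, Origin, SeatNo} = {Aircraft, DepTime, Dest, Gate, Origin}, not the whole set, so Dest → Aircraft, DepTime, Gate, Origin violates BCNF; decompose into {Aircraft, DepTime, Dest, Gate, Origin} and {Dest, FlightNo, SeatNo}.
Within {Aircraft, DepTime, Dest, Gate, Origin}: {Origin}⁺ ∩ {Aircraft, DepTime, Dest, Gate, Origin} = {Aircraft, DepTime, Origin}, not the whole set, so Origin → Aircraft, DepTime violates BCNF; decompose into {Aircraft, DepTime, Origin} and {Dest, Gate, Origin}.
{Aircraft, DepTime, Origin} is in BCNF.
{Dest, Gate, Origin} is in BCNF.
{Dest, FlightNo, SeatNo} is in BCNF.

{Aircraft, DepTime, Origin}; {Dest, FlightNo, SeatNo}; {Dest, Gate, Origin}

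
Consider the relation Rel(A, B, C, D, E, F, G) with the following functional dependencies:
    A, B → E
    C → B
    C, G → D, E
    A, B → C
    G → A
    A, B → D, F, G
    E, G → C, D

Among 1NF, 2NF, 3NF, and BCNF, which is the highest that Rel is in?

3NF

Candidate keys: {A, B}, {A, C}, {B, G}, {C, G}, {E, G}. Prime attributes: {A, B, C, E, G}.
C → B breaks BCNF: {C}⁺ = {B, C}, so {C} is not a superkey.
Since {B} ⊆ prime attributes and every other non-superkey FD also has a prime right side, the schema is in 3NF.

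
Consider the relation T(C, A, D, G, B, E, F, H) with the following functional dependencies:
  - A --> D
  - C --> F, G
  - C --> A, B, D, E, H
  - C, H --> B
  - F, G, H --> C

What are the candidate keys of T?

{C}⁺ = {A, B, C, D, E, F, G, H} — all of the relation — so {C} is a candidate key.
{F, G, H}⁺ = {A, B, C, D, E, F, G, H} — all of the relation — so {F, G, H} is a candidate key.
These are minimal and exhaustive — every other superkey contains one of them.

{C}, {F, G, H}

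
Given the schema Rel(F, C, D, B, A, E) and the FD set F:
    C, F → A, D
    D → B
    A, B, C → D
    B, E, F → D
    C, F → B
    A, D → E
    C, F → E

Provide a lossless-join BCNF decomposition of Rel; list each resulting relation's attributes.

{A, C, D, F}; {A, D, E}; {B, D}

Candidate key of the original relation: {C, F}.
In {A, B, C, D, E, F}, {D} is not a superkey ({D}⁺ restricted to this set is {B, D}), so split on D → B into {B, D} and {A, C, D, E, F}.
{B, D} is in BCNF.
In {A, C, D, E, F}, {A, D} is not a superkey ({A, D}⁺ restricted to this set is {A, D, E}), so split on A, D → E into {A, D, E} and {A, C, D, F}.
{A, D, E} is in BCNF.
{A, C, D, F} is in BCNF.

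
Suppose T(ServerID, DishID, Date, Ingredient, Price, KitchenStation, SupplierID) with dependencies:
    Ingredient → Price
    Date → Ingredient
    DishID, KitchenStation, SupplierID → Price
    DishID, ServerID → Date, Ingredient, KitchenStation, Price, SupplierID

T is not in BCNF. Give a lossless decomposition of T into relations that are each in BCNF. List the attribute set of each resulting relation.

{Date, DishID, KitchenStation, ServerID, SupplierID}; {Date, Ingredient}; {Ingredient, Price}

Candidate key of the original relation: {DishID, ServerID}.
{Date, DishID, Ingredient, KitchenStation, Price, ServerID, SupplierID}: {Ingredient} determines {Ingredient, Price} here but is not a superkey — split on Ingredient → Price, giving {Ingredient, Price} and {Date, DishID, Ingredient, KitchenStation, ServerID, SupplierID}.
{Ingredient, Price}: every determinant is a superkey — BCNF.
{Date, DishID, Ingredient, KitchenStation, ServerID, SupplierID}: {Date} determines {Date, Ingredient} here but is not a superkey — split on Date → Ingredient, giving {Date, Ingredient} and {Date, DishID, KitchenStation, ServerID, SupplierID}.
{Date, Ingredient}: every determinant is a superkey — BCNF.
{Date, DishID, KitchenStation, ServerID, SupplierID}: every determinant is a superkey — BCNF.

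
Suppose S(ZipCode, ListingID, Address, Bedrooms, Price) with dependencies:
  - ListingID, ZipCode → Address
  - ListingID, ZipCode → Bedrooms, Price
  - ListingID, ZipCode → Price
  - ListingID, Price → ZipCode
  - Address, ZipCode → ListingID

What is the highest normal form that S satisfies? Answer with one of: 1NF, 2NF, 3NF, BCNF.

Candidate keys: {Address, ZipCode}, {ListingID, Price}, {ListingID, ZipCode}. Prime attributes: {Address, ListingID, Price, ZipCode}.
The left-hand side of every FD is a superkey, so BCNF is satisfied.

BCNF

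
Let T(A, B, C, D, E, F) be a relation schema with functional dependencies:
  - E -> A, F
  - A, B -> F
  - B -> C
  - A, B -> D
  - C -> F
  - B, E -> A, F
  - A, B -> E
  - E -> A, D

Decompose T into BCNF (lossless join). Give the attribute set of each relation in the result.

{A, D, E, F}; {B, C}; {B, E}

Candidate keys of the original relation: {A, B}, {B, E}.
In {A, B, C, D, E, F}, {E} is not a superkey ({E}⁺ restricted to this set is {A, D, E, F}), so split on E -> A, D, F into {A, D, E, F} and {B, C, E}.
{A, D, E, F} has no BCNF violation.
In {B, C, E}, {B} is not a superkey ({B}⁺ restricted to this set is {B, C}), so split on B -> C into {B, C} and {B, E}.
{B, C} has no BCNF violation.
{B, E} has no BCNF violation.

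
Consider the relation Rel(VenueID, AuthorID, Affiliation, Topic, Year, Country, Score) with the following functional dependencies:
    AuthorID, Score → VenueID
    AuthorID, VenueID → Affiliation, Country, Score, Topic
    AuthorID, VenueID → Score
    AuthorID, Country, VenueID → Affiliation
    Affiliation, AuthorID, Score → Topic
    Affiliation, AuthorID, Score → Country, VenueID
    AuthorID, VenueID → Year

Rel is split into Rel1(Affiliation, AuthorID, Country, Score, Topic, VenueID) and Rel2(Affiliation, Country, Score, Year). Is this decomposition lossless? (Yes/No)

No

The shared attributes are {Affiliation, Country, Score} and {Affiliation, Country, Score}⁺ = {Affiliation, Country, Score}.
Neither Rel1 nor Rel2 is contained in that closure, so the decomposition is lossy.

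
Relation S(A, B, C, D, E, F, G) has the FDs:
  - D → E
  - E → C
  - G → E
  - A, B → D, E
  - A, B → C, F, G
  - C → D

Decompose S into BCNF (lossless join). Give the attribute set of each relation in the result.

{A, B, F, G}; {C, D, E}; {D, G}

Candidate key of the original relation: {A, B}.
{A, B, C, D, E, F, G}: {D} determines {C, D, E} here but is not a superkey — split on D → C, E, giving {C, D, E} and {A, B, D, F, G}.
{C, D, E}: every determinant is a superkey — BCNF.
{A, B, D, F, G}: {G} determines {D, G} here but is not a superkey — split on G → D, giving {D, G} and {A, B, F, G}.
{D, G}: every determinant is a superkey — BCNF.
{A, B, F, G}: every determinant is a superkey — BCNF.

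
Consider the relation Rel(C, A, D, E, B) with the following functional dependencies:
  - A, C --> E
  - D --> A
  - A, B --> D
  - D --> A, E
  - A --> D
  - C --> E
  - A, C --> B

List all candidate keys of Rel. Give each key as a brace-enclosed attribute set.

Attributes never on any right-hand side: {C} — every candidate key must contain it.
{A, C}⁺ = {A, B, C, D, E} — all of the relation — so {A, C} is a candidate key.
{C, D}⁺ = {A, B, C, D, E} — all of the relation — so {C, D} is a candidate key.
Any other superkey properly contains one of these, so there are no further candidate keys.

{A, C}, {C, D}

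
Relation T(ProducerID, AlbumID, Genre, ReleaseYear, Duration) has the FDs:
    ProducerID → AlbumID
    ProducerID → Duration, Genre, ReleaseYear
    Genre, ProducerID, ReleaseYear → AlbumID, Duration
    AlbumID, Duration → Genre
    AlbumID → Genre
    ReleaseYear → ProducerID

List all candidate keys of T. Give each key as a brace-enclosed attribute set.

Closure of {ProducerID} is {AlbumID, Duration, Genre, ProducerID, ReleaseYear}, the whole schema; {ProducerID} is a candidate key.
Closure of {ReleaseYear} is {AlbumID, Duration, Genre, ProducerID, ReleaseYear}, the whole schema; {ReleaseYear} is a candidate key.
These are minimal and exhaustive — every other superkey contains one of them.

{ProducerID}, {ReleaseYear}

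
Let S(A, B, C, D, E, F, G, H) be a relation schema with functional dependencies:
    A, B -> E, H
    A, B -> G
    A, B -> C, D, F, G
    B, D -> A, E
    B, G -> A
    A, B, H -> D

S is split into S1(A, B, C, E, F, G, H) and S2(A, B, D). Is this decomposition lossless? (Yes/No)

S1 ∩ S2 = {A, B}; its closure under F is {A, B, C, D, E, F, G, H}.
S1 is contained in that closure, so S1 ∩ S2 -> S1 holds and the join is lossless.

Yes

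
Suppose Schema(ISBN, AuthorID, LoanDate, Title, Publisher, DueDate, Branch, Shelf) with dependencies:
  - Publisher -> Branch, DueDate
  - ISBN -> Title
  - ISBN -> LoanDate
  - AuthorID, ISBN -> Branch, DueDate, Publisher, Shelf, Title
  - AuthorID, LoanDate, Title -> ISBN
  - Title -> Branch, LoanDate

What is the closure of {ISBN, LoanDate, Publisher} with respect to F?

Start with {ISBN, LoanDate, Publisher}.
Publisher -> Branch, DueDate applies; add {Branch, DueDate} → now {Branch, DueDate, ISBN, LoanDate, Publisher}.
ISBN -> Title applies; add {Title} → now {Branch, DueDate, ISBN, LoanDate, Publisher, Title}.
No further FD applies.

{Branch, DueDate, ISBN, LoanDate, Publisher, Title}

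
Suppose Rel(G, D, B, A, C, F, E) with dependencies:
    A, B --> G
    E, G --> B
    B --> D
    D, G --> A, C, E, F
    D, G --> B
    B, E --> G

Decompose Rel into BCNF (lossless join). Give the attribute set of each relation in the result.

{A, B, C, E, F, G}; {B, D}

Candidate keys of the original relation: {A, B}, {B, E}, {B, G}, {D, G}, {E, G}.
In {A, B, C, D, E, F, G}, {B} is not a superkey ({B}⁺ restricted to this set is {B, D}), so split on B --> D into {B, D} and {A, B, C, E, F, G}.
{B, D}: every determinant is a superkey — BCNF.
{A, B, C, E, F, G}: every determinant is a superkey — BCNF.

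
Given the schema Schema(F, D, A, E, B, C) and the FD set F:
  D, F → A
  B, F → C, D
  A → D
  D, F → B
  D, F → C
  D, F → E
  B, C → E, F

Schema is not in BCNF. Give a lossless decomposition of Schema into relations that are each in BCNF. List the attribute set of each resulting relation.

Candidate keys of the original relation: {A, F}, {B, C}, {B, F}, {D, F}.
Within {A, B, C, D, E, F}: {A}⁺ ∩ {A, B, C, D, E, F} = {A, D}, not the whole set, so A → D violates BCNF; decompose into {A, D} and {A, B, C, E, F}.
{A, D} is in BCNF.
{A, B, C, E, F} is in BCNF.

{A, B, C, E, F}; {A, D}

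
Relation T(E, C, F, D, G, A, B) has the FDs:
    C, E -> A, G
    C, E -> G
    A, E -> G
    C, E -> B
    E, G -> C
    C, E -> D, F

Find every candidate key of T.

Attributes never on any right-hand side: {E} — every candidate key must contain it.
Closure of {A, E} is {A, B, C, D, E, F, G}, the whole schema; {A, E} is a candidate key.
Closure of {C, E} is {A, B, C, D, E, F, G}, the whole schema; {C, E} is a candidate key.
Closure of {E, G} is {A, B, C, D, E, F, G}, the whole schema; {E, G} is a candidate key.
No proper subset of any of these is a key, and no other minimal superkey exists.

{A, E}, {C, E}, {E, G}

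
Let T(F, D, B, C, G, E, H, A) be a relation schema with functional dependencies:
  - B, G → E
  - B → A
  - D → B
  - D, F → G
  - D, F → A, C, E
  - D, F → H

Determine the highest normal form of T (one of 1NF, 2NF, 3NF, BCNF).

1NF

Candidate key: {D, F}. Prime attributes: {D, F}.
B, G → E breaks BCNF: {B, G}⁺ = {A, B, E, G}, so {B, G} is not a superkey.
Because {E} is non-prime and the left side of B, G → E is not a superkey, the relation is not in 3NF.
The proper key subset {D} of {D, F} determines non-prime {A, B}, so the relation is not even in 2NF.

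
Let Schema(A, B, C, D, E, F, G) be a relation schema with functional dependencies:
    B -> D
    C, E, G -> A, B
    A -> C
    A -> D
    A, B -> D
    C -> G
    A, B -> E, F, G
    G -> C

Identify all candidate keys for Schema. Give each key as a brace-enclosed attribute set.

{A, B} is a candidate key since {A, B}⁺ = {A, B, C, D, E, F, G} covers every attribute.
{A, E} is a candidate key since {A, E}⁺ = {A, B, C, D, E, F, G} covers every attribute.
{C, E} is a candidate key since {C, E}⁺ = {A, B, C, D, E, F, G} covers every attribute.
{E, G} is a candidate key since {E, G}⁺ = {A, B, C, D, E, F, G} covers every attribute.
These are minimal and exhaustive — every other superkey contains one of them.

{A, B}, {A, E}, {C, E}, {E, G}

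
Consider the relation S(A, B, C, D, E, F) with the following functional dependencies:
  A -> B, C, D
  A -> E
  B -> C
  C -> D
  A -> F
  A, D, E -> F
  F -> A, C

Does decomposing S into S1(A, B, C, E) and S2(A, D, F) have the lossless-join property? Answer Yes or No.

Common attributes: {A}; their closure is {A, B, C, D, E, F}.
Since S1 ⊆ {A, B, C, D, E, F}, the intersection is a superkey of S1; the decomposition is lossless.

Yes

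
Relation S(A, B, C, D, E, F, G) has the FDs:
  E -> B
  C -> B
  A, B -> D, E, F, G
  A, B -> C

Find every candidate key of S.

{A, B}, {A, C}, {A, E}

Attributes never on any right-hand side: {A} — every candidate key must contain it.
{A, B}⁺ = {A, B, C, D, E, F, G}, which is every attribute, so {A, B} is a candidate key.
{A, C}⁺ = {A, B, C, D, E, F, G}, which is every attribute, so {A, C} is a candidate key.
{A, E}⁺ = {A, B, C, D, E, F, G}, which is every attribute, so {A, E} is a candidate key.
No proper subset of any of these is a key, and no other minimal superkey exists.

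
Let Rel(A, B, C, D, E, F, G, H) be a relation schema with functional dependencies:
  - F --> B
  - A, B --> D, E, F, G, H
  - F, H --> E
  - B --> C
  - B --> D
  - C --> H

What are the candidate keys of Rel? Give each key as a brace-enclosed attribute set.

{A} never appears on the right of any FD, so every key must include it.
{A, B} is a candidate key since {A, B}⁺ = {A, B, C, D, E, F, G, H} covers every attribute.
{A, F} is a candidate key since {A, F}⁺ = {A, B, C, D, E, F, G, H} covers every attribute.
Any other superkey properly contains one of these, so there are no further candidate keys.

{A, B}, {A, F}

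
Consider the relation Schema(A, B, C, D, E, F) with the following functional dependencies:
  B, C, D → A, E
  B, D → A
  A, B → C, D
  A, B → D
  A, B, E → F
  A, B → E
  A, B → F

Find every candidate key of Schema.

{A, B}, {B, D}

{B} never appears on the right of any FD, so every key must include it.
{A, B} is a candidate key since {A, B}⁺ = {A, B, C, D, E, F} covers every attribute.
{B, D} is a candidate key since {B, D}⁺ = {A, B, C, D, E, F} covers every attribute.
No proper subset of any of these is a key, and no other minimal superkey exists.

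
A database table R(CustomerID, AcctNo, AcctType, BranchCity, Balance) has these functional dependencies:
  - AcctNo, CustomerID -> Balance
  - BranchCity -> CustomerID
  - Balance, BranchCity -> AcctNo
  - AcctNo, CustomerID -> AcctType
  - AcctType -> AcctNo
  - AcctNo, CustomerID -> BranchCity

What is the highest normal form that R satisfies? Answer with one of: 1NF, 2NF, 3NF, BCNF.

3NF

Candidate keys: {AcctNo, BranchCity}, {AcctNo, CustomerID}, {AcctType, BranchCity}, {AcctType, CustomerID}, {Balance, BranchCity}. Prime attributes: {AcctNo, AcctType, Balance, BranchCity, CustomerID}.
BranchCity -> CustomerID breaks BCNF: {BranchCity}⁺ = {BranchCity, CustomerID}, so {BranchCity} is not a superkey.
Its right-hand attributes {CustomerID} are all prime, as are those of every other non-superkey FD — the relation is in 3NF.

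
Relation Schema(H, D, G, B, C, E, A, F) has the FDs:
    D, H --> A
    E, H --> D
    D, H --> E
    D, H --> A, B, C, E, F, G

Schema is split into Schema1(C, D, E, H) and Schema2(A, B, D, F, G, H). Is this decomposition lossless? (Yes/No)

Common attributes: {D, H}; their closure is {A, B, C, D, E, F, G, H}.
This includes all of Schema1, so the common attributes are a superkey of Schema1 — the join is lossless.

Yes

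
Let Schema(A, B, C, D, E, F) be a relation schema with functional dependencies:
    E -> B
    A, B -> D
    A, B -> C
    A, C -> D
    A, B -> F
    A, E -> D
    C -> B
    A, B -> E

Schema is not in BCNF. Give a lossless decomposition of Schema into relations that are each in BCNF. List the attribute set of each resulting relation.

Candidate keys of the original relation: {A, B}, {A, C}, {A, E}.
Within {A, B, C, D, E, F}: {E}⁺ ∩ {A, B, C, D, E, F} = {B, E}, not the whole set, so E -> B violates BCNF; decompose into {B, E} and {A, C, D, E, F}.
{B, E} is in BCNF.
{A, C, D, E, F} is in BCNF.

{A, C, D, E, F}; {B, E}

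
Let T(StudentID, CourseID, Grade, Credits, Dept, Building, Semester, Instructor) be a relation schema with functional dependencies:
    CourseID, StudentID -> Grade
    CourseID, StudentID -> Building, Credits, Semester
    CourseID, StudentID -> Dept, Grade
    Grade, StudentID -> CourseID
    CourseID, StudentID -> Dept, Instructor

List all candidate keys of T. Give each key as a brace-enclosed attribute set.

{CourseID, StudentID}, {Grade, StudentID}

Attributes never on any right-hand side: {StudentID} — every candidate key must contain it.
Closure of {CourseID, StudentID} is {Building, CourseID, Credits, Dept, Grade, Instructor, Semester, StudentID}, the whole schema; {CourseID, StudentID} is a candidate key.
Closure of {Grade, StudentID} is {Building, CourseID, Credits, Dept, Grade, Instructor, Semester, StudentID}, the whole schema; {Grade, StudentID} is a candidate key.
These are minimal and exhaustive — every other superkey contains one of them.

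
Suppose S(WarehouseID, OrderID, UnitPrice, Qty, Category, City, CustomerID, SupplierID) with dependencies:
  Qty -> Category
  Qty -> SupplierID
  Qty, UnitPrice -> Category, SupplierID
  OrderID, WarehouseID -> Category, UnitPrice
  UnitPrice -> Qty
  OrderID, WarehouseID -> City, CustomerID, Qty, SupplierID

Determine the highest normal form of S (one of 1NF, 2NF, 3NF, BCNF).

2NF

Candidate key: {OrderID, WarehouseID}. Prime attributes: {OrderID, WarehouseID}.
For Qty -> Category we have {Qty}⁺ = {Category, Qty, SupplierID}; {Qty} is not a superkey, so BCNF fails.
Because {Category} is non-prime and the left side of Qty -> Category is not a superkey, the relation is not in 3NF.
No non-prime attribute depends on a proper subset of any candidate key, so 2NF holds.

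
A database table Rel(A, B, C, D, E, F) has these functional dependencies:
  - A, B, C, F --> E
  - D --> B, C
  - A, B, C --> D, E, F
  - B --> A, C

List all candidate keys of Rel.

{B}⁺ = {A, B, C, D, E, F}, which is every attribute, so {B} is a candidate key.
{D}⁺ = {A, B, C, D, E, F}, which is every attribute, so {D} is a candidate key.
Any other superkey properly contains one of these, so there are no further candidate keys.

{B}, {D}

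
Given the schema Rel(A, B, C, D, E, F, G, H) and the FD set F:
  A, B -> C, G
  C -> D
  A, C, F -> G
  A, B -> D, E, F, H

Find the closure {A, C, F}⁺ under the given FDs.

{A, C, D, F, G}

Start with {A, C, F}.
C -> D applies; add {D} → now {A, C, D, F}.
A, C, F -> G applies; add {G} → now {A, C, D, F, G}.
No further FD applies.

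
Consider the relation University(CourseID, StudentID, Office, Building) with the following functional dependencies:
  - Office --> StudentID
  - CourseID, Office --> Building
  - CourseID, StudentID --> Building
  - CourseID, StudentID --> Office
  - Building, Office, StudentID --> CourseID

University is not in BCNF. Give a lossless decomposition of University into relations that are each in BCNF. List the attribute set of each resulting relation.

Candidate keys of the original relation: {Building, Office}, {CourseID, Office}, {CourseID, StudentID}.
{Building, CourseID, Office, StudentID}: {Office} determines {Office, StudentID} here but is not a superkey — split on Office --> StudentID, giving {Office, StudentID} and {Building, CourseID, Office}.
{Office, StudentID}: every determinant is a superkey — BCNF.
{Building, CourseID, Office}: every determinant is a superkey — BCNF.

{Building, CourseID, Office}; {Office, StudentID}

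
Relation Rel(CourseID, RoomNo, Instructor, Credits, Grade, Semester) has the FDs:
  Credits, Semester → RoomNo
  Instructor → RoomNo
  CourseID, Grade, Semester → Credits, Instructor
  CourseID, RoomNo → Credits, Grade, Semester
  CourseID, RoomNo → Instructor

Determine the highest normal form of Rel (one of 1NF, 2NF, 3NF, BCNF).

Candidate keys: {CourseID, Credits, Semester}, {CourseID, Grade, Semester}, {CourseID, Instructor}, {CourseID, RoomNo}. Prime attributes: {CourseID, Credits, Grade, Instructor, RoomNo, Semester}.
For Credits, Semester → RoomNo we have {Credits, Semester}⁺ = {Credits, RoomNo, Semester}; {Credits, Semester} is not a superkey, so BCNF fails.
But every attribute on its right side ({RoomNo}) is prime, and the same holds for every other non-superkey FD, so 3NF still holds.

3NF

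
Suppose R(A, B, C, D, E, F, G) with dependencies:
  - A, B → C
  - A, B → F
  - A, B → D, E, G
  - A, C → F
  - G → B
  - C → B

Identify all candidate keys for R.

No FD produces {A}, so it must be in every candidate key.
{A, B}⁺ = {A, B, C, D, E, F, G}, which is every attribute, so {A, B} is a candidate key.
{A, C}⁺ = {A, B, C, D, E, F, G}, which is every attribute, so {A, C} is a candidate key.
{A, G}⁺ = {A, B, C, D, E, F, G}, which is every attribute, so {A, G} is a candidate key.
No proper subset of any of these is a key, and no other minimal superkey exists.

{A, B}, {A, C}, {A, G}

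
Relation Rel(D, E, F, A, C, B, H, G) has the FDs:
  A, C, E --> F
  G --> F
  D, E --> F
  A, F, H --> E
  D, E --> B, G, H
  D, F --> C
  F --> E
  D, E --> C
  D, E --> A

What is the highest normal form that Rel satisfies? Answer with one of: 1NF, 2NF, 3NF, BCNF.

Candidate keys: {D, E}, {D, F}, {D, G}. Prime attributes: {D, E, F, G}.
A, C, E --> F: {A, C, E}⁺ = {A, C, E, F}, which is not all of the attributes, so the left side is not a superkey — BCNF is violated.
Its right-hand attributes {F} are all prime, as are those of every other non-superkey FD — the relation is in 3NF.

3NF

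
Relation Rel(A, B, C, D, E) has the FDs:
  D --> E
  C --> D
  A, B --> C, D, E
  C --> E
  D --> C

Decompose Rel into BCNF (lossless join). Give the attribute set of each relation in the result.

{A, B, D}; {C, D, E}

Candidate key of the original relation: {A, B}.
{A, B, C, D, E}: {D} determines {C, D, E} here but is not a superkey — split on D --> C, E, giving {C, D, E} and {A, B, D}.
{C, D, E} has no BCNF violation.
{A, B, D} has no BCNF violation.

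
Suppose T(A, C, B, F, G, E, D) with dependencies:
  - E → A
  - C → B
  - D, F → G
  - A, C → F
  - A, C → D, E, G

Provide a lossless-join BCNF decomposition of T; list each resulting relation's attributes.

{A, E}; {B, C}; {C, D, E, F}; {D, F, G}

Candidate keys of the original relation: {A, C}, {C, E}.
{A, B, C, D, E, F, G}: {E} determines {A, E} here but is not a superkey — split on E → A, giving {A, E} and {B, C, D, E, F, G}.
{A, E} has no BCNF violation.
{B, C, D, E, F, G}: {C} determines {B, C} here but is not a superkey — split on C → B, giving {B, C} and {C, D, E, F, G}.
{B, C} has no BCNF violation.
{C, D, E, F, G}: {D, F} determines {D, F, G} here but is not a superkey — split on D, F → G, giving {D, F, G} and {C, D, E, F}.
{D, F, G} has no BCNF violation.
{C, D, E, F} has no BCNF violation.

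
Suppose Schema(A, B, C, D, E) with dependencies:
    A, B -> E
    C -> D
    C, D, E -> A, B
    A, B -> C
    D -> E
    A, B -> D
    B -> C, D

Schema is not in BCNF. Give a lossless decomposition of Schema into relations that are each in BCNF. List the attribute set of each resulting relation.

{A, B, C, D}; {D, E}

Candidate keys of the original relation: {B}, {C}.
In {A, B, C, D, E}, {D} is not a superkey ({D}⁺ restricted to this set is {D, E}), so split on D -> E into {D, E} and {A, B, C, D}.
{D, E}: every determinant is a superkey — BCNF.
{A, B, C, D}: every determinant is a superkey — BCNF.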